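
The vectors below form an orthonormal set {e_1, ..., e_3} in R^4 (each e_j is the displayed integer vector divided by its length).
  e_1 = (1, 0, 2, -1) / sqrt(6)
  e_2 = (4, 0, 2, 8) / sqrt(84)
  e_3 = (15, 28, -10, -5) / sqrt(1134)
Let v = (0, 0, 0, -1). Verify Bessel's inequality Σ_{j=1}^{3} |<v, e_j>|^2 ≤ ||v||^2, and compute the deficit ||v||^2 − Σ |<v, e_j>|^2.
Σ |<v, e_j>|^2 = 77/81; ||v||^2 = 1; deficit = 4/81

Write each e_j = u_j / sqrt(<u_j, u_j>) where u_j is the displayed integer vector. Then <v, e_j> = <v, u_j> / sqrt(<u_j, u_j>), so |<v, e_j>|^2 = <v, u_j>^2 / <u_j, u_j>.
Coefficients: <v, e_1> = 1/sqrt(6), <v, e_2> = -8/sqrt(84), <v, e_3> = 5/sqrt(1134).
Square and sum: Σ |<v, e_j>|^2 = 77/81.
Compute ||v||^2 = v·v = 1.
Deficit = 1 − 77/81 = 4/81 ≥ 0, confirming Bessel's inequality. (The deficit equals ||v − Σ <v,e_j> e_j||^2, the squared distance from v to span{e_j}.)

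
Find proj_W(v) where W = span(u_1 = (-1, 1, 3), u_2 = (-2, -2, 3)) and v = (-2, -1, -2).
proj_W(v) = (-5/106, -175/106, -60/53)

Set up U = [u_1 | ... | u_2] ∈ R^(3×2). The projector onto W = col(U) is P = U (U^T U)^(-1) U^T.
Compute U^T U =
  [11, 9]
  [9, 17],
and U^T v = (-5, 0).
Solve U^T U · c = U^T v for the coefficients: c = (-85/106, 45/106). The projection is proj_W(v) = U c.
Check: (v - proj_W(v)) · u_1 = 0  (should be 0).
Check: (v - proj_W(v)) · u_2 = 0  (should be 0).
Result: proj_W(v) = (-5/106, -175/106, -60/53).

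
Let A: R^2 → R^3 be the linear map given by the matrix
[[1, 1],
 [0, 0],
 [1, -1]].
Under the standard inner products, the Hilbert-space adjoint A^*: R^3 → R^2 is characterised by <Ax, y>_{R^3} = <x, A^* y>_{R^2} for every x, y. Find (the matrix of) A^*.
A^* = A^T =
[[1, 0, 1],
 [1, 0, -1]]

For real matrices with standard dot products, the defining identity <Ax, y> = <x, A^* y> gives (Ax)^T y = x^T (A^*) y, i.e. x^T A^T y = x^T (A^*) y. Since this holds for all x, y, we must have A^* = A^T. Therefore
A^* =
[[1, 0, 1],
 [1, 0, -1]].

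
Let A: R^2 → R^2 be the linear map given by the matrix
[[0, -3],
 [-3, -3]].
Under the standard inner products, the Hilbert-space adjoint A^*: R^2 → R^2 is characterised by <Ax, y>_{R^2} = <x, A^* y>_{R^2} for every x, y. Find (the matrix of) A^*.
A^* = A^T =
[[0, -3],
 [-3, -3]]

For real matrices with standard dot products, the defining identity <Ax, y> = <x, A^* y> gives (Ax)^T y = x^T (A^*) y, i.e. x^T A^T y = x^T (A^*) y. Since this holds for all x, y, we must have A^* = A^T. Therefore
A^* =
[[0, -3],
 [-3, -3]].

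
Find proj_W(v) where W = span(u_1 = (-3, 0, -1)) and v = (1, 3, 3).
proj_W(v) = (9/5, 0, 3/5)

Set up U = [u_1 | ... | u_1] ∈ R^(3×1). The projector onto W = col(U) is P = U (U^T U)^(-1) U^T.
Compute U^T U =
  [10],
and U^T v = (-6).
Solve U^T U · c = U^T v for the coefficients: c = (-3/5). The projection is proj_W(v) = U c.
Check: (v - proj_W(v)) · u_1 = 0  (should be 0).
Result: proj_W(v) = (9/5, 0, 3/5).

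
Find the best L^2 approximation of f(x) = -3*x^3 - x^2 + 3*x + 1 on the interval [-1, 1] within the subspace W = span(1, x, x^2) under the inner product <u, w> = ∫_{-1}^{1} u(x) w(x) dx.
g(x) = -x^2 + 6*x/5 + 1

The best approximation g ∈ W is the orthogonal projection of f onto W. Writing g = a_0 + a_1 x + a_2 x^2, the coefficients solve the normal equations G · a = b where
  G_{ij} = <φ_i, φ_j> and b_i = <f, φ_i>, with φ_0 = 1, φ_1 = x, φ_2 = x^2.
G =
  [2, 0, 2/3]
  [0, 2/3, 0]
  [2/3, 0, 2/5],
b = (4/3, 4/5, 4/15).
Solving gives a_0 = 1, a_1 = 6/5, a_2 = -1, so
  g(x) = -x^2 + 6*x/5 + 1.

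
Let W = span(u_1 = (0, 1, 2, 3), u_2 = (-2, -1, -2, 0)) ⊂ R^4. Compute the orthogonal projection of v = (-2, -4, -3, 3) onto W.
proj_W(v) = (-382/101, -130/101, -260/101, 183/101)

Set up U = [u_1 | ... | u_2] ∈ R^(4×2). The projector onto W = col(U) is P = U (U^T U)^(-1) U^T.
Compute U^T U =
  [14, -5]
  [-5, 9],
and U^T v = (-1, 14).
Solve U^T U · c = U^T v for the coefficients: c = (61/101, 191/101). The projection is proj_W(v) = U c.
Check: (v - proj_W(v)) · u_1 = 0  (should be 0).
Check: (v - proj_W(v)) · u_2 = 0  (should be 0).
Result: proj_W(v) = (-382/101, -130/101, -260/101, 183/101).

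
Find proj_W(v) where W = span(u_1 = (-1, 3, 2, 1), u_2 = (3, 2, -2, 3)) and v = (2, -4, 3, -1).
proj_W(v) = (-229/386, -465/193, -65/193, -653/386)

Set up U = [u_1 | ... | u_2] ∈ R^(4×2). The projector onto W = col(U) is P = U (U^T U)^(-1) U^T.
Compute U^T U =
  [15, 2]
  [2, 26],
and U^T v = (-9, -11).
Solve U^T U · c = U^T v for the coefficients: c = (-106/193, -147/386). The projection is proj_W(v) = U c.
Check: (v - proj_W(v)) · u_1 = 0  (should be 0).
Check: (v - proj_W(v)) · u_2 = 0  (should be 0).
Result: proj_W(v) = (-229/386, -465/193, -65/193, -653/386).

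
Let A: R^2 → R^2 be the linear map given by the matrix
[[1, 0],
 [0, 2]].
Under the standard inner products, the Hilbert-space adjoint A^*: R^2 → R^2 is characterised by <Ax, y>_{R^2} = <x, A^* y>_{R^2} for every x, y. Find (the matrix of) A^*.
A^* = A^T =
[[1, 0],
 [0, 2]]

For real matrices with standard dot products, the defining identity <Ax, y> = <x, A^* y> gives (Ax)^T y = x^T (A^*) y, i.e. x^T A^T y = x^T (A^*) y. Since this holds for all x, y, we must have A^* = A^T. Therefore
A^* =
[[1, 0],
 [0, 2]].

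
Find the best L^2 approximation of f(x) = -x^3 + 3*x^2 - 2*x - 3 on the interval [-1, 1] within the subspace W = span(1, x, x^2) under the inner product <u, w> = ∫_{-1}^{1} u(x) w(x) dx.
g(x) = 3*x^2 - 13*x/5 - 3

The best approximation g ∈ W is the orthogonal projection of f onto W. Writing g = a_0 + a_1 x + a_2 x^2, the coefficients solve the normal equations G · a = b where
  G_{ij} = <φ_i, φ_j> and b_i = <f, φ_i>, with φ_0 = 1, φ_1 = x, φ_2 = x^2.
G =
  [2, 0, 2/3]
  [0, 2/3, 0]
  [2/3, 0, 2/5],
b = (-4, -26/15, -4/5).
Solving gives a_0 = -3, a_1 = -13/5, a_2 = 3, so
  g(x) = 3*x^2 - 13*x/5 - 3.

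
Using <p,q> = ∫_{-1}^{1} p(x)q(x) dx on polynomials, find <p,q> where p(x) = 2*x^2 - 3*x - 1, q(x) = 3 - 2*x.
<p,q> = 2

Expand the product: p(x)·q(x) = -4*x^3 + 12*x^2 - 7*x - 3.
∫_{-1}^{1} of each monomial x^k gives [2/(k+1) if k even, 0 if k odd]. Integrating term-by-term (or equivalently evaluating the antiderivative F(x) = -x^4 + 4*x^3 - 7*x^2/2 - 3*x at the endpoints):
  F(1) − F(−1) = -7/2 − (-11/2) = 2.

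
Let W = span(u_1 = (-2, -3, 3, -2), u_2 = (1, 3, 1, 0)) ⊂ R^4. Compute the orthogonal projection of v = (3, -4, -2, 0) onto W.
proj_W(v) = (-55/111, -99/37, -275/111, 88/111)

Set up U = [u_1 | ... | u_2] ∈ R^(4×2). The projector onto W = col(U) is P = U (U^T U)^(-1) U^T.
Compute U^T U =
  [26, -8]
  [-8, 11],
and U^T v = (0, -11).
Solve U^T U · c = U^T v for the coefficients: c = (-44/111, -143/111). The projection is proj_W(v) = U c.
Check: (v - proj_W(v)) · u_1 = 0  (should be 0).
Check: (v - proj_W(v)) · u_2 = 0  (should be 0).
Result: proj_W(v) = (-55/111, -99/37, -275/111, 88/111).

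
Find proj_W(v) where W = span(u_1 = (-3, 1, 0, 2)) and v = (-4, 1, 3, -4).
proj_W(v) = (-15/14, 5/14, 0, 5/7)

Set up U = [u_1 | ... | u_1] ∈ R^(4×1). The projector onto W = col(U) is P = U (U^T U)^(-1) U^T.
Compute U^T U =
  [14],
and U^T v = (5).
Solve U^T U · c = U^T v for the coefficients: c = (5/14). The projection is proj_W(v) = U c.
Check: (v - proj_W(v)) · u_1 = 0  (should be 0).
Result: proj_W(v) = (-15/14, 5/14, 0, 5/7).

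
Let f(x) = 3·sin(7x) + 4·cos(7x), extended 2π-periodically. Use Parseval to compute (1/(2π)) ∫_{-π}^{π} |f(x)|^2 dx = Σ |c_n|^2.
Σ |c_n|^2 = 25/2

Expand |f|^2 and use orthogonality of {sin(nx), cos(mx)} on [-π, π]:
  ∫_{-π}^{π} sin(nx)^2 dx = π, ∫ cos(mx)^2 dx = π, and cross terms integrate to 0.
So ∫_{-π}^{π} f(x)^2 dx = 3^2 · π + 4^2 · π = (9 + 16)π.
Divide by 2π: (9 + 16)/2 = 25/2.
By Parseval, this equals Σ |c_n|^2.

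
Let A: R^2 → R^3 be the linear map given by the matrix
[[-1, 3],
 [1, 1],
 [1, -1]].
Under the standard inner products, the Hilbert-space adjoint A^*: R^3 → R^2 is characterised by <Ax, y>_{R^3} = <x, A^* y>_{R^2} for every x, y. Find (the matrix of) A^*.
A^* = A^T =
[[-1, 1, 1],
 [3, 1, -1]]

For real matrices with standard dot products, the defining identity <Ax, y> = <x, A^* y> gives (Ax)^T y = x^T (A^*) y, i.e. x^T A^T y = x^T (A^*) y. Since this holds for all x, y, we must have A^* = A^T. Therefore
A^* =
[[-1, 1, 1],
 [3, 1, -1]].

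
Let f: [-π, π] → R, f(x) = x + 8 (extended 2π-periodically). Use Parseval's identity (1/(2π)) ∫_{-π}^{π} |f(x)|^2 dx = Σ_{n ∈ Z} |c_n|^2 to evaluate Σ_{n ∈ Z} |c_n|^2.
Σ |c_n|^2 = π^2/3 + 64

Expand and integrate term by term over [-π, π]:
  ∫ (x)^2 dx = 1·(2π^3/3); ∫ 2·1·(8)·x dx = 0 (odd integrand); ∫ 8^2 dx = 64·2π.
So (1/(2π)) ∫_{-π}^{π} (x + 8)^2 dx = 1π^2/3 + 64 = π^2/3 + 64.
Parseval ⇒ Σ |c_n|^2 = π^2/3 + 64.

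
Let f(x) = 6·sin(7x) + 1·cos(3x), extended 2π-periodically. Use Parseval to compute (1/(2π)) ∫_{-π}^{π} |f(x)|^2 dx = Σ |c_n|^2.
Σ |c_n|^2 = 37/2

Expand |f|^2 and use orthogonality of {sin(nx), cos(mx)} on [-π, π]:
  ∫_{-π}^{π} sin(nx)^2 dx = π, ∫ cos(mx)^2 dx = π, and cross terms integrate to 0.
So ∫_{-π}^{π} f(x)^2 dx = 6^2 · π + 1^2 · π = (36 + 1)π.
Divide by 2π: (36 + 1)/2 = 37/2.
By Parseval, this equals Σ |c_n|^2.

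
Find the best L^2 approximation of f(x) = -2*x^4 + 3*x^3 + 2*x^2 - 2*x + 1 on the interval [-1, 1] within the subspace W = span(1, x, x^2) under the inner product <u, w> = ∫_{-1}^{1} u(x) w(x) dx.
g(x) = 2*x^2/7 - x/5 + 41/35

The best approximation g ∈ W is the orthogonal projection of f onto W. Writing g = a_0 + a_1 x + a_2 x^2, the coefficients solve the normal equations G · a = b where
  G_{ij} = <φ_i, φ_j> and b_i = <f, φ_i>, with φ_0 = 1, φ_1 = x, φ_2 = x^2.
G =
  [2, 0, 2/3]
  [0, 2/3, 0]
  [2/3, 0, 2/5],
b = (38/15, -2/15, 94/105).
Solving gives a_0 = 41/35, a_1 = -1/5, a_2 = 2/7, so
  g(x) = 2*x^2/7 - x/5 + 41/35.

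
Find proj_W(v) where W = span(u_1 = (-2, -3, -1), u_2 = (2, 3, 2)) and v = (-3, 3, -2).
proj_W(v) = (6/13, 9/13, -2)

Set up U = [u_1 | ... | u_2] ∈ R^(3×2). The projector onto W = col(U) is P = U (U^T U)^(-1) U^T.
Compute U^T U =
  [14, -15]
  [-15, 17],
and U^T v = (-1, -1).
Solve U^T U · c = U^T v for the coefficients: c = (-32/13, -29/13). The projection is proj_W(v) = U c.
Check: (v - proj_W(v)) · u_1 = 0  (should be 0).
Check: (v - proj_W(v)) · u_2 = 0  (should be 0).
Result: proj_W(v) = (6/13, 9/13, -2).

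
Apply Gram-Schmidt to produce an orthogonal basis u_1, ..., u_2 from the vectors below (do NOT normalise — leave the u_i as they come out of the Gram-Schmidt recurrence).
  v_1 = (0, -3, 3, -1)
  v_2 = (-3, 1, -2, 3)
Orthogonal basis:
  u_1 = (0, -3, 3, -1)
  u_2 = (-3, -17/19, -2/19, 45/19)

Apply the Gram-Schmidt recurrence
  u_1 = v_1
  u_i = v_i − Σ_{j<i} ((v_i · u_j) / (u_j · u_j)) · u_j.

Step by step this gives:
  u_1 = (0, -3, 3, -1)
  u_2 = (-3, -17/19, -2/19, 45/19)

Orthogonality check:
  u_2 · u_1 = 0 (should be 0)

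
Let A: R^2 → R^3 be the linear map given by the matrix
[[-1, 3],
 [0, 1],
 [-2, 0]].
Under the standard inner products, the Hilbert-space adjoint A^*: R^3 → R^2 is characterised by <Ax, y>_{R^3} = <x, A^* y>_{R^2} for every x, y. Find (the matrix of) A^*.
A^* = A^T =
[[-1, 0, -2],
 [3, 1, 0]]

For real matrices with standard dot products, the defining identity <Ax, y> = <x, A^* y> gives (Ax)^T y = x^T (A^*) y, i.e. x^T A^T y = x^T (A^*) y. Since this holds for all x, y, we must have A^* = A^T. Therefore
A^* =
[[-1, 0, -2],
 [3, 1, 0]].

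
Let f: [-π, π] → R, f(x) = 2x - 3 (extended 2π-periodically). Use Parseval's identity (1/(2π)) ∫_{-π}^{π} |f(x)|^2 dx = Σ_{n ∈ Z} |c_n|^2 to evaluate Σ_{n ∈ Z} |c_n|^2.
Σ |c_n|^2 = 4π^2/3 + 9

Expand and integrate term by term over [-π, π]:
  ∫ (2x)^2 dx = 4·(2π^3/3); ∫ 2·2·(-3)·x dx = 0 (odd integrand); ∫ (-3)^2 dx = 9·2π.
So (1/(2π)) ∫_{-π}^{π} (2x - 3)^2 dx = 4π^2/3 + 9 = 4π^2/3 + 9.
Parseval ⇒ Σ |c_n|^2 = 4π^2/3 + 9.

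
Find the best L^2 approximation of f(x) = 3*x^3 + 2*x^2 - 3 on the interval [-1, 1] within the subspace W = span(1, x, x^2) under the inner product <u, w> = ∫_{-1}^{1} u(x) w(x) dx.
g(x) = 2*x^2 + 9*x/5 - 3

The best approximation g ∈ W is the orthogonal projection of f onto W. Writing g = a_0 + a_1 x + a_2 x^2, the coefficients solve the normal equations G · a = b where
  G_{ij} = <φ_i, φ_j> and b_i = <f, φ_i>, with φ_0 = 1, φ_1 = x, φ_2 = x^2.
G =
  [2, 0, 2/3]
  [0, 2/3, 0]
  [2/3, 0, 2/5],
b = (-14/3, 6/5, -6/5).
Solving gives a_0 = -3, a_1 = 9/5, a_2 = 2, so
  g(x) = 2*x^2 + 9*x/5 - 3.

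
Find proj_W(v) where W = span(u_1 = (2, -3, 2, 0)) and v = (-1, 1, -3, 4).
proj_W(v) = (-22/17, 33/17, -22/17, 0)

Set up U = [u_1 | ... | u_1] ∈ R^(4×1). The projector onto W = col(U) is P = U (U^T U)^(-1) U^T.
Compute U^T U =
  [17],
and U^T v = (-11).
Solve U^T U · c = U^T v for the coefficients: c = (-11/17). The projection is proj_W(v) = U c.
Check: (v - proj_W(v)) · u_1 = 0  (should be 0).
Result: proj_W(v) = (-22/17, 33/17, -22/17, 0).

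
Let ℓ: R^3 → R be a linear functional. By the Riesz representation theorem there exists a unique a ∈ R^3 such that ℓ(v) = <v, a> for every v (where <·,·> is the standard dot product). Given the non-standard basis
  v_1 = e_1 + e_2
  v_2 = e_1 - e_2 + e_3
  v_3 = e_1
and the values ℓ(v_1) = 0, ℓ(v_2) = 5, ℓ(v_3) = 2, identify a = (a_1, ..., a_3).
a = (2, -2, 1)

Write a = (a_1, ..., a_3) in the standard basis. For each basis vector v_i, ℓ(v_i) = <v_i, a> is a linear equation in the a_j's. Collect the n equations into a matrix system V a = ℓ, where row i of V is v_i (expressed in the standard basis). Since V is invertible (lower-triangular with 1s on the diagonal, up to permutation), solve by back-substitution:
  V =
[[1, 1, 0],
 [1, -1, 1],
 [1, 0, 0]]
  V a = (0, 5, 2)
Solving gives a = (2, -2, 1).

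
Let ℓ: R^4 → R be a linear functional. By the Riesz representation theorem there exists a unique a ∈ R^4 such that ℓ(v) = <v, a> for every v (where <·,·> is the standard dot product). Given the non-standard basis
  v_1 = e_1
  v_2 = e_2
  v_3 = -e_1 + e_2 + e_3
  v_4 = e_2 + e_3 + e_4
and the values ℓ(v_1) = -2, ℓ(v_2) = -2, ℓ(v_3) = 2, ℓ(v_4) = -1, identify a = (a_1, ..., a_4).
a = (-2, -2, 2, -1)

Write a = (a_1, ..., a_4) in the standard basis. For each basis vector v_i, ℓ(v_i) = <v_i, a> is a linear equation in the a_j's. Collect the n equations into a matrix system V a = ℓ, where row i of V is v_i (expressed in the standard basis). Since V is invertible (lower-triangular with 1s on the diagonal, up to permutation), solve by back-substitution:
  V =
[[1, 0, 0, 0],
 [0, 1, 0, 0],
 [-1, 1, 1, 0],
 [0, 1, 1, 1]]
  V a = (-2, -2, 2, -1)
Solving gives a = (-2, -2, 2, -1).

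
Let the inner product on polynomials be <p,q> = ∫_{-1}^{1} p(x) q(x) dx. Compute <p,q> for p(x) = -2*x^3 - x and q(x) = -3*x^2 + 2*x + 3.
<p,q> = -44/15

Expand the product: p(x)·q(x) = 6*x^5 - 4*x^4 - 3*x^3 - 2*x^2 - 3*x.
∫_{-1}^{1} of each monomial x^k gives [2/(k+1) if k even, 0 if k odd]. Integrating term-by-term (or equivalently evaluating the antiderivative F(x) = x^6 - 4*x^5/5 - 3*x^4/4 - 2*x^3/3 - 3*x^2/2 at the endpoints):
  F(1) − F(−1) = -163/60 − (13/60) = -44/15.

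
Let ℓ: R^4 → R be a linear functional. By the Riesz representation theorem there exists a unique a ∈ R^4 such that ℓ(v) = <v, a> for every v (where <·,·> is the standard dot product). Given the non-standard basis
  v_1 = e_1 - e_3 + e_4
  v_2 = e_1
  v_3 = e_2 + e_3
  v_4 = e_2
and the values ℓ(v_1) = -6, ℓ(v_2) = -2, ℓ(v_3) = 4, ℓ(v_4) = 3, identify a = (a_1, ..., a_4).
a = (-2, 3, 1, -3)

Write a = (a_1, ..., a_4) in the standard basis. For each basis vector v_i, ℓ(v_i) = <v_i, a> is a linear equation in the a_j's. Collect the n equations into a matrix system V a = ℓ, where row i of V is v_i (expressed in the standard basis). Since V is invertible (lower-triangular with 1s on the diagonal, up to permutation), solve by back-substitution:
  V =
[[1, 0, -1, 1],
 [1, 0, 0, 0],
 [0, 1, 1, 0],
 [0, 1, 0, 0]]
  V a = (-6, -2, 4, 3)
Solving gives a = (-2, 3, 1, -3).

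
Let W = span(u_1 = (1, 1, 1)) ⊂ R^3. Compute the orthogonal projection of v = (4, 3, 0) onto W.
proj_W(v) = (7/3, 7/3, 7/3)

Set up U = [u_1 | ... | u_1] ∈ R^(3×1). The projector onto W = col(U) is P = U (U^T U)^(-1) U^T.
Compute U^T U =
  [3],
and U^T v = (7).
Solve U^T U · c = U^T v for the coefficients: c = (7/3). The projection is proj_W(v) = U c.
Check: (v - proj_W(v)) · u_1 = 0  (should be 0).
Result: proj_W(v) = (7/3, 7/3, 7/3).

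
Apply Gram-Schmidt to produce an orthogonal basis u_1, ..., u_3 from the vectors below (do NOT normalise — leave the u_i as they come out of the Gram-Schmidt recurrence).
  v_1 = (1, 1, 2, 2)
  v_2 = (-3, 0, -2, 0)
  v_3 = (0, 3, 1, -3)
Orthogonal basis:
  u_1 = (1, 1, 2, 2)
  u_2 = (-23/10, 7/10, -3/5, 7/5)
  u_3 = (-2/3, 10/3, 1, -7/3)

Apply the Gram-Schmidt recurrence
  u_1 = v_1
  u_i = v_i − Σ_{j<i} ((v_i · u_j) / (u_j · u_j)) · u_j.

Step by step this gives:
  u_1 = (1, 1, 2, 2)
  u_2 = (-23/10, 7/10, -3/5, 7/5)
  u_3 = (-2/3, 10/3, 1, -7/3)

Orthogonality check:
  u_2 · u_1 = 0 (should be 0)
  u_3 · u_1 = 0 (should be 0)
  u_3 · u_2 = 0 (should be 0)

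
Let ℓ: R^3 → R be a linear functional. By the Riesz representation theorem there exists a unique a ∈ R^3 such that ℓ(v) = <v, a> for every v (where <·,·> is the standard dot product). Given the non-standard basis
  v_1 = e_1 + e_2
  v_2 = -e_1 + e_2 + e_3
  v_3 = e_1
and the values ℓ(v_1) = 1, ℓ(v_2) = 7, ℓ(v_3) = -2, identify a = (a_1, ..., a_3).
a = (-2, 3, 2)

Write a = (a_1, ..., a_3) in the standard basis. For each basis vector v_i, ℓ(v_i) = <v_i, a> is a linear equation in the a_j's. Collect the n equations into a matrix system V a = ℓ, where row i of V is v_i (expressed in the standard basis). Since V is invertible (lower-triangular with 1s on the diagonal, up to permutation), solve by back-substitution:
  V =
[[1, 1, 0],
 [-1, 1, 1],
 [1, 0, 0]]
  V a = (1, 7, -2)
Solving gives a = (-2, 3, 2).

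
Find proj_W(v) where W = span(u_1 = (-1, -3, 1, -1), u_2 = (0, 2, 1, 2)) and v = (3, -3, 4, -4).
proj_W(v) = (-56/59, -212/59, 34/59, -100/59)

Set up U = [u_1 | ... | u_2] ∈ R^(4×2). The projector onto W = col(U) is P = U (U^T U)^(-1) U^T.
Compute U^T U =
  [12, -7]
  [-7, 9],
and U^T v = (14, -10).
Solve U^T U · c = U^T v for the coefficients: c = (56/59, -22/59). The projection is proj_W(v) = U c.
Check: (v - proj_W(v)) · u_1 = 0  (should be 0).
Check: (v - proj_W(v)) · u_2 = 0  (should be 0).
Result: proj_W(v) = (-56/59, -212/59, 34/59, -100/59).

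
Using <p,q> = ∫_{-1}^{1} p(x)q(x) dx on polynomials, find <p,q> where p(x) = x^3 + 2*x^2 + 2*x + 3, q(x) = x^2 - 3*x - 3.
<p,q> = -122/5

Expand the product: p(x)·q(x) = x^5 - x^4 - 7*x^3 - 9*x^2 - 15*x - 9.
∫_{-1}^{1} of each monomial x^k gives [2/(k+1) if k even, 0 if k odd]. Integrating term-by-term (or equivalently evaluating the antiderivative F(x) = x^6/6 - x^5/5 - 7*x^4/4 - 3*x^3 - 15*x^2/2 - 9*x at the endpoints):
  F(1) − F(−1) = -1277/60 − (187/60) = -122/5.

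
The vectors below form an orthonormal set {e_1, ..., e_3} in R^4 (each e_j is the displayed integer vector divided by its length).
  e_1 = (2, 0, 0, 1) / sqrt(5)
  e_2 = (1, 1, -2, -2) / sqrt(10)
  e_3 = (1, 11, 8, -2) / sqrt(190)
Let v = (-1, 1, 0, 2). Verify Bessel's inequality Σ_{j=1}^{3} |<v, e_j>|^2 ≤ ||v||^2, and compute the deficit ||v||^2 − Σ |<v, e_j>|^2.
Σ |<v, e_j>|^2 = 34/19; ||v||^2 = 6; deficit = 80/19

Write each e_j = u_j / sqrt(<u_j, u_j>) where u_j is the displayed integer vector. Then <v, e_j> = <v, u_j> / sqrt(<u_j, u_j>), so |<v, e_j>|^2 = <v, u_j>^2 / <u_j, u_j>.
Coefficients: <v, e_1> = 0/sqrt(5), <v, e_2> = -4/sqrt(10), <v, e_3> = 6/sqrt(190).
Square and sum: Σ |<v, e_j>|^2 = 34/19.
Compute ||v||^2 = v·v = 6.
Deficit = 6 − 34/19 = 80/19 ≥ 0, confirming Bessel's inequality. (The deficit equals ||v − Σ <v,e_j> e_j||^2, the squared distance from v to span{e_j}.)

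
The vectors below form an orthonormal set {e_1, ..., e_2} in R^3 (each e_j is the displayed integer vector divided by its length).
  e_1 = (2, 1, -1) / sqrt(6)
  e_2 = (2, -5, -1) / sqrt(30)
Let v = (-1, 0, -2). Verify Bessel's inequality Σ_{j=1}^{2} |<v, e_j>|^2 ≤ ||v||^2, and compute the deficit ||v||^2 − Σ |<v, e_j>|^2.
Σ |<v, e_j>|^2 = 0; ||v||^2 = 5; deficit = 5

Write each e_j = u_j / sqrt(<u_j, u_j>) where u_j is the displayed integer vector. Then <v, e_j> = <v, u_j> / sqrt(<u_j, u_j>), so |<v, e_j>|^2 = <v, u_j>^2 / <u_j, u_j>.
Coefficients: <v, e_1> = 0/sqrt(6), <v, e_2> = 0/sqrt(30).
Square and sum: Σ |<v, e_j>|^2 = 0.
Compute ||v||^2 = v·v = 5.
Deficit = 5 − 0 = 5 ≥ 0, confirming Bessel's inequality. (The deficit equals ||v − Σ <v,e_j> e_j||^2, the squared distance from v to span{e_j}.)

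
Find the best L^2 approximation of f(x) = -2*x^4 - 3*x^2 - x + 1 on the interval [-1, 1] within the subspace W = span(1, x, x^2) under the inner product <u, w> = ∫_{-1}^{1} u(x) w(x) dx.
g(x) = -33*x^2/7 - x + 41/35

The best approximation g ∈ W is the orthogonal projection of f onto W. Writing g = a_0 + a_1 x + a_2 x^2, the coefficients solve the normal equations G · a = b where
  G_{ij} = <φ_i, φ_j> and b_i = <f, φ_i>, with φ_0 = 1, φ_1 = x, φ_2 = x^2.
G =
  [2, 0, 2/3]
  [0, 2/3, 0]
  [2/3, 0, 2/5],
b = (-4/5, -2/3, -116/105).
Solving gives a_0 = 41/35, a_1 = -1, a_2 = -33/7, so
  g(x) = -33*x^2/7 - x + 41/35.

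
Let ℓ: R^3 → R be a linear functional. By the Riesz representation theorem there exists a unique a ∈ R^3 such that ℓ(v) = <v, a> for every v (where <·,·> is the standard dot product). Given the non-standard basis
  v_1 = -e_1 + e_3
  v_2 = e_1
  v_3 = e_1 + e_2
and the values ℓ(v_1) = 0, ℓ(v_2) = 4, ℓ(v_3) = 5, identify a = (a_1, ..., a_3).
a = (4, 1, 4)

Write a = (a_1, ..., a_3) in the standard basis. For each basis vector v_i, ℓ(v_i) = <v_i, a> is a linear equation in the a_j's. Collect the n equations into a matrix system V a = ℓ, where row i of V is v_i (expressed in the standard basis). Since V is invertible (lower-triangular with 1s on the diagonal, up to permutation), solve by back-substitution:
  V =
[[-1, 0, 1],
 [1, 0, 0],
 [1, 1, 0]]
  V a = (0, 4, 5)
Solving gives a = (4, 1, 4).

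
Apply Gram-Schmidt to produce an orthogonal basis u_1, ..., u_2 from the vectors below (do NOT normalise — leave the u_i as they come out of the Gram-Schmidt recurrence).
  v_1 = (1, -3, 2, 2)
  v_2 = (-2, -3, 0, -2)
Orthogonal basis:
  u_1 = (1, -3, 2, 2)
  u_2 = (-13/6, -5/2, -1/3, -7/3)

Apply the Gram-Schmidt recurrence
  u_1 = v_1
  u_i = v_i − Σ_{j<i} ((v_i · u_j) / (u_j · u_j)) · u_j.

Step by step this gives:
  u_1 = (1, -3, 2, 2)
  u_2 = (-13/6, -5/2, -1/3, -7/3)

Orthogonality check:
  u_2 · u_1 = 0 (should be 0)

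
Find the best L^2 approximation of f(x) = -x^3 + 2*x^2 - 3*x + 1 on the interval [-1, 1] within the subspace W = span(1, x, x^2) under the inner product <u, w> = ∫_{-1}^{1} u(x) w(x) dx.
g(x) = 2*x^2 - 18*x/5 + 1

The best approximation g ∈ W is the orthogonal projection of f onto W. Writing g = a_0 + a_1 x + a_2 x^2, the coefficients solve the normal equations G · a = b where
  G_{ij} = <φ_i, φ_j> and b_i = <f, φ_i>, with φ_0 = 1, φ_1 = x, φ_2 = x^2.
G =
  [2, 0, 2/3]
  [0, 2/3, 0]
  [2/3, 0, 2/5],
b = (10/3, -12/5, 22/15).
Solving gives a_0 = 1, a_1 = -18/5, a_2 = 2, so
  g(x) = 2*x^2 - 18*x/5 + 1.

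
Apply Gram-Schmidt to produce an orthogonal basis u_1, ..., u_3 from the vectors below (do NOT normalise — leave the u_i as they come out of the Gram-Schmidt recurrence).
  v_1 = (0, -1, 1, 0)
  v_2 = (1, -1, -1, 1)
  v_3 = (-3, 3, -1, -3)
Orthogonal basis:
  u_1 = (0, -1, 1, 0)
  u_2 = (1, -1, -1, 1)
  u_3 = (-1, -1, -1, -1)

Apply the Gram-Schmidt recurrence
  u_1 = v_1
  u_i = v_i − Σ_{j<i} ((v_i · u_j) / (u_j · u_j)) · u_j.

Step by step this gives:
  u_1 = (0, -1, 1, 0)
  u_2 = (1, -1, -1, 1)
  u_3 = (-1, -1, -1, -1)

Orthogonality check:
  u_2 · u_1 = 0 (should be 0)
  u_3 · u_1 = 0 (should be 0)
  u_3 · u_2 = 0 (should be 0)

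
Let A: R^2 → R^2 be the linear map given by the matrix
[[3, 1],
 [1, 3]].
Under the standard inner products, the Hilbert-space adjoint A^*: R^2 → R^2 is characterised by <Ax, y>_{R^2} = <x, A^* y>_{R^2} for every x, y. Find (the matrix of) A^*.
A^* = A^T =
[[3, 1],
 [1, 3]]

For real matrices with standard dot products, the defining identity <Ax, y> = <x, A^* y> gives (Ax)^T y = x^T (A^*) y, i.e. x^T A^T y = x^T (A^*) y. Since this holds for all x, y, we must have A^* = A^T. Therefore
A^* =
[[3, 1],
 [1, 3]].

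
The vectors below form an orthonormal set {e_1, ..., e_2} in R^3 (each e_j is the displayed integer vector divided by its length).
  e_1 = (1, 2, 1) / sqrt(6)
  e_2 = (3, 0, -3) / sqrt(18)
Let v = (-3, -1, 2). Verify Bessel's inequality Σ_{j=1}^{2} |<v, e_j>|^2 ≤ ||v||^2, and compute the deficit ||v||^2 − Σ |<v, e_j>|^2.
Σ |<v, e_j>|^2 = 14; ||v||^2 = 14; deficit = 0

Write each e_j = u_j / sqrt(<u_j, u_j>) where u_j is the displayed integer vector. Then <v, e_j> = <v, u_j> / sqrt(<u_j, u_j>), so |<v, e_j>|^2 = <v, u_j>^2 / <u_j, u_j>.
Coefficients: <v, e_1> = -3/sqrt(6), <v, e_2> = -15/sqrt(18).
Square and sum: Σ |<v, e_j>|^2 = 14.
Compute ||v||^2 = v·v = 14.
Deficit = 14 − 14 = 0 ≥ 0, confirming Bessel's inequality. (The deficit equals ||v − Σ <v,e_j> e_j||^2, the squared distance from v to span{e_j}.)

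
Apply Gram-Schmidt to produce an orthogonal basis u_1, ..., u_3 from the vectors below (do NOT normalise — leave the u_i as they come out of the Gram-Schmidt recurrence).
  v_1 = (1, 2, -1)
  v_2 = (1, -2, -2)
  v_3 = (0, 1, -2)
Orthogonal basis:
  u_1 = (1, 2, -1)
  u_2 = (7/6, -5/3, -13/6)
  u_3 = (-54/53, 9/53, -36/53)

Apply the Gram-Schmidt recurrence
  u_1 = v_1
  u_i = v_i − Σ_{j<i} ((v_i · u_j) / (u_j · u_j)) · u_j.

Step by step this gives:
  u_1 = (1, 2, -1)
  u_2 = (7/6, -5/3, -13/6)
  u_3 = (-54/53, 9/53, -36/53)

Orthogonality check:
  u_2 · u_1 = 0 (should be 0)
  u_3 · u_1 = 0 (should be 0)
  u_3 · u_2 = 0 (should be 0)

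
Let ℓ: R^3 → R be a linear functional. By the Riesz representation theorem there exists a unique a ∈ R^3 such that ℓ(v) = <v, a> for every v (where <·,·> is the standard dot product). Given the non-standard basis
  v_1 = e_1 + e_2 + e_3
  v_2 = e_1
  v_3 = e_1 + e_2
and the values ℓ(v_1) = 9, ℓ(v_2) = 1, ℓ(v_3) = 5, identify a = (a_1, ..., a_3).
a = (1, 4, 4)

Write a = (a_1, ..., a_3) in the standard basis. For each basis vector v_i, ℓ(v_i) = <v_i, a> is a linear equation in the a_j's. Collect the n equations into a matrix system V a = ℓ, where row i of V is v_i (expressed in the standard basis). Since V is invertible (lower-triangular with 1s on the diagonal, up to permutation), solve by back-substitution:
  V =
[[1, 1, 1],
 [1, 0, 0],
 [1, 1, 0]]
  V a = (9, 1, 5)
Solving gives a = (1, 4, 4).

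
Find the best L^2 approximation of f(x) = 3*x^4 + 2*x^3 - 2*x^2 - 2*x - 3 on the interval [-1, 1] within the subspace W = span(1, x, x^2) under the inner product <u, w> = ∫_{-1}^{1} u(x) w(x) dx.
g(x) = 4*x^2/7 - 4*x/5 - 114/35

The best approximation g ∈ W is the orthogonal projection of f onto W. Writing g = a_0 + a_1 x + a_2 x^2, the coefficients solve the normal equations G · a = b where
  G_{ij} = <φ_i, φ_j> and b_i = <f, φ_i>, with φ_0 = 1, φ_1 = x, φ_2 = x^2.
G =
  [2, 0, 2/3]
  [0, 2/3, 0]
  [2/3, 0, 2/5],
b = (-92/15, -8/15, -68/35).
Solving gives a_0 = -114/35, a_1 = -4/5, a_2 = 4/7, so
  g(x) = 4*x^2/7 - 4*x/5 - 114/35.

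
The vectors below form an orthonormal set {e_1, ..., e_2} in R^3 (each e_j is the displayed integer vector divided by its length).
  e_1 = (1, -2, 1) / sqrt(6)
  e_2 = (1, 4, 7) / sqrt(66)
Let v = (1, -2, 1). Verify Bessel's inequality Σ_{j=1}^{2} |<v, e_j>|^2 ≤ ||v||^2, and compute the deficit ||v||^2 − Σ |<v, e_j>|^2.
Σ |<v, e_j>|^2 = 6; ||v||^2 = 6; deficit = 0

Write each e_j = u_j / sqrt(<u_j, u_j>) where u_j is the displayed integer vector. Then <v, e_j> = <v, u_j> / sqrt(<u_j, u_j>), so |<v, e_j>|^2 = <v, u_j>^2 / <u_j, u_j>.
Coefficients: <v, e_1> = 6/sqrt(6), <v, e_2> = 0/sqrt(66).
Square and sum: Σ |<v, e_j>|^2 = 6.
Compute ||v||^2 = v·v = 6.
Deficit = 6 − 6 = 0 ≥ 0, confirming Bessel's inequality. (The deficit equals ||v − Σ <v,e_j> e_j||^2, the squared distance from v to span{e_j}.)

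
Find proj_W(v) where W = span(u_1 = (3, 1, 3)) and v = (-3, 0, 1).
proj_W(v) = (-18/19, -6/19, -18/19)

Set up U = [u_1 | ... | u_1] ∈ R^(3×1). The projector onto W = col(U) is P = U (U^T U)^(-1) U^T.
Compute U^T U =
  [19],
and U^T v = (-6).
Solve U^T U · c = U^T v for the coefficients: c = (-6/19). The projection is proj_W(v) = U c.
Check: (v - proj_W(v)) · u_1 = 0  (should be 0).
Result: proj_W(v) = (-18/19, -6/19, -18/19).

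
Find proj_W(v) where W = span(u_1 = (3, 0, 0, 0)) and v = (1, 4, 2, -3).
proj_W(v) = (1, 0, 0, 0)

Set up U = [u_1 | ... | u_1] ∈ R^(4×1). The projector onto W = col(U) is P = U (U^T U)^(-1) U^T.
Compute U^T U =
  [9],
and U^T v = (3).
Solve U^T U · c = U^T v for the coefficients: c = (1/3). The projection is proj_W(v) = U c.
Check: (v - proj_W(v)) · u_1 = 0  (should be 0).
Result: proj_W(v) = (1, 0, 0, 0).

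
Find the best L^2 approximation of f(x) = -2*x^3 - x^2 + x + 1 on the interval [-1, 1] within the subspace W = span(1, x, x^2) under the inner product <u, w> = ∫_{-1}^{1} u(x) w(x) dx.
g(x) = -x^2 - x/5 + 1

The best approximation g ∈ W is the orthogonal projection of f onto W. Writing g = a_0 + a_1 x + a_2 x^2, the coefficients solve the normal equations G · a = b where
  G_{ij} = <φ_i, φ_j> and b_i = <f, φ_i>, with φ_0 = 1, φ_1 = x, φ_2 = x^2.
G =
  [2, 0, 2/3]
  [0, 2/3, 0]
  [2/3, 0, 2/5],
b = (4/3, -2/15, 4/15).
Solving gives a_0 = 1, a_1 = -1/5, a_2 = -1, so
  g(x) = -x^2 - x/5 + 1.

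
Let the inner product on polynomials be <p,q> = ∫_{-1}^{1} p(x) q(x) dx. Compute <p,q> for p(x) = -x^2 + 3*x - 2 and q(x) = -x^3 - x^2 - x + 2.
<p,q> = -54/5

Expand the product: p(x)·q(x) = x^5 - 2*x^4 - 3*x^2 + 8*x - 4.
∫_{-1}^{1} of each monomial x^k gives [2/(k+1) if k even, 0 if k odd]. Integrating term-by-term (or equivalently evaluating the antiderivative F(x) = x^6/6 - 2*x^5/5 - x^3 + 4*x^2 - 4*x at the endpoints):
  F(1) − F(−1) = -37/30 − (287/30) = -54/5.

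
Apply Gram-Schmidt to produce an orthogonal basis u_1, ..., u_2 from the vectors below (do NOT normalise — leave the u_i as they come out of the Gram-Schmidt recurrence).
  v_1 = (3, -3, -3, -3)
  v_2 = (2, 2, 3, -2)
Orthogonal basis:
  u_1 = (3, -3, -3, -3)
  u_2 = (9/4, 7/4, 11/4, -9/4)

Apply the Gram-Schmidt recurrence
  u_1 = v_1
  u_i = v_i − Σ_{j<i} ((v_i · u_j) / (u_j · u_j)) · u_j.

Step by step this gives:
  u_1 = (3, -3, -3, -3)
  u_2 = (9/4, 7/4, 11/4, -9/4)

Orthogonality check:
  u_2 · u_1 = 0 (should be 0)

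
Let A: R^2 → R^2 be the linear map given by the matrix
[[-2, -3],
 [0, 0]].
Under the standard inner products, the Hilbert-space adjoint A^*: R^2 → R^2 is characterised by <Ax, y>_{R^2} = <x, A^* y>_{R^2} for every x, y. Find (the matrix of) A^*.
A^* = A^T =
[[-2, 0],
 [-3, 0]]

For real matrices with standard dot products, the defining identity <Ax, y> = <x, A^* y> gives (Ax)^T y = x^T (A^*) y, i.e. x^T A^T y = x^T (A^*) y. Since this holds for all x, y, we must have A^* = A^T. Therefore
A^* =
[[-2, 0],
 [-3, 0]].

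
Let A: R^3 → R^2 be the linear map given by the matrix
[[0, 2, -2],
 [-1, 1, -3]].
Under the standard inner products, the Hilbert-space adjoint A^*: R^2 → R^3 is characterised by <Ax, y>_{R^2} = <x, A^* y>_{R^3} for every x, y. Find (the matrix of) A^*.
A^* = A^T =
[[0, -1],
 [2, 1],
 [-2, -3]]

For real matrices with standard dot products, the defining identity <Ax, y> = <x, A^* y> gives (Ax)^T y = x^T (A^*) y, i.e. x^T A^T y = x^T (A^*) y. Since this holds for all x, y, we must have A^* = A^T. Therefore
A^* =
[[0, -1],
 [2, 1],
 [-2, -3]].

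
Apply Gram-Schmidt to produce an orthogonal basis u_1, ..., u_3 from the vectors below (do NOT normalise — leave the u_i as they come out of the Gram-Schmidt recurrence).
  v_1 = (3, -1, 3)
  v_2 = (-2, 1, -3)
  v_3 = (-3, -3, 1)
Orthogonal basis:
  u_1 = (3, -1, 3)
  u_2 = (10/19, 3/19, -9/19)
  u_3 = (0, -12/5, -4/5)

Apply the Gram-Schmidt recurrence
  u_1 = v_1
  u_i = v_i − Σ_{j<i} ((v_i · u_j) / (u_j · u_j)) · u_j.

Step by step this gives:
  u_1 = (3, -1, 3)
  u_2 = (10/19, 3/19, -9/19)
  u_3 = (0, -12/5, -4/5)

Orthogonality check:
  u_2 · u_1 = 0 (should be 0)
  u_3 · u_1 = 0 (should be 0)
  u_3 · u_2 = 0 (should be 0)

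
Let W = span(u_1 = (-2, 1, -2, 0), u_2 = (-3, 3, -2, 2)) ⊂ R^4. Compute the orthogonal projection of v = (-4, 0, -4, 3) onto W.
proj_W(v) = (-18/5, 12/5, -16/5, 4/5)

Set up U = [u_1 | ... | u_2] ∈ R^(4×2). The projector onto W = col(U) is P = U (U^T U)^(-1) U^T.
Compute U^T U =
  [9, 13]
  [13, 26],
and U^T v = (16, 26).
Solve U^T U · c = U^T v for the coefficients: c = (6/5, 2/5). The projection is proj_W(v) = U c.
Check: (v - proj_W(v)) · u_1 = 0  (should be 0).
Check: (v - proj_W(v)) · u_2 = 0  (should be 0).
Result: proj_W(v) = (-18/5, 12/5, -16/5, 4/5).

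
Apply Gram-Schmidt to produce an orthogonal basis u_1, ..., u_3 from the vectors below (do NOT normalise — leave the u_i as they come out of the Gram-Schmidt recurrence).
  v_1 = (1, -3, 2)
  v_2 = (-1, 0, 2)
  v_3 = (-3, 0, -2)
Orthogonal basis:
  u_1 = (1, -3, 2)
  u_2 = (-17/14, 9/14, 11/7)
  u_3 = (-144/61, -96/61, -72/61)

Apply the Gram-Schmidt recurrence
  u_1 = v_1
  u_i = v_i − Σ_{j<i} ((v_i · u_j) / (u_j · u_j)) · u_j.

Step by step this gives:
  u_1 = (1, -3, 2)
  u_2 = (-17/14, 9/14, 11/7)
  u_3 = (-144/61, -96/61, -72/61)

Orthogonality check:
  u_2 · u_1 = 0 (should be 0)
  u_3 · u_1 = 0 (should be 0)
  u_3 · u_2 = 0 (should be 0)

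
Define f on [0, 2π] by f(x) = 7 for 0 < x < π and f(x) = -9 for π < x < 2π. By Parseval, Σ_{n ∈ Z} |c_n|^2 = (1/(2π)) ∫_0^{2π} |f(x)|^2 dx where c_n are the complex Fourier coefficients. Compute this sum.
Σ |c_n|^2 = 65

Parseval equates the L^2 energy of f (normalised by 1/(2π)) with the ℓ^2 sum of its Fourier coefficients: (1/(2π)) ∫_0^{2π} |f|^2 = Σ |c_n|^2.
Compute the left side: (1/(2π)) [∫_0^π 7^2 dx + ∫_π^{2π} (-9)^2 dx] = (1/(2π)) · (49π + 81π) = (49 + 81)/2 = 65.
So Σ_{n ∈ Z} |c_n|^2 = 65.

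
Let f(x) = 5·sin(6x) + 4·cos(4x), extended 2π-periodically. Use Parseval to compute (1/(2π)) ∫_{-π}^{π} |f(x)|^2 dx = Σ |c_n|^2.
Σ |c_n|^2 = 41/2

Expand |f|^2 and use orthogonality of {sin(nx), cos(mx)} on [-π, π]:
  ∫_{-π}^{π} sin(nx)^2 dx = π, ∫ cos(mx)^2 dx = π, and cross terms integrate to 0.
So ∫_{-π}^{π} f(x)^2 dx = 5^2 · π + 4^2 · π = (25 + 16)π.
Divide by 2π: (25 + 16)/2 = 41/2.
By Parseval, this equals Σ |c_n|^2.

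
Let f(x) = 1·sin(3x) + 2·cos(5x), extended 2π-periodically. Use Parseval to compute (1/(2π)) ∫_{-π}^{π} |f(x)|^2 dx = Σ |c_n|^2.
Σ |c_n|^2 = 5/2

Expand |f|^2 and use orthogonality of {sin(nx), cos(mx)} on [-π, π]:
  ∫_{-π}^{π} sin(nx)^2 dx = π, ∫ cos(mx)^2 dx = π, and cross terms integrate to 0.
So ∫_{-π}^{π} f(x)^2 dx = 1^2 · π + 2^2 · π = (1 + 4)π.
Divide by 2π: (1 + 4)/2 = 5/2.
By Parseval, this equals Σ |c_n|^2.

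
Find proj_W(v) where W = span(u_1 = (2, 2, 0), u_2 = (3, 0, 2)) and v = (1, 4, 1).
proj_W(v) = (35/17, 50/17, -10/17)

Set up U = [u_1 | ... | u_2] ∈ R^(3×2). The projector onto W = col(U) is P = U (U^T U)^(-1) U^T.
Compute U^T U =
  [8, 6]
  [6, 13],
and U^T v = (10, 5).
Solve U^T U · c = U^T v for the coefficients: c = (25/17, -5/17). The projection is proj_W(v) = U c.
Check: (v - proj_W(v)) · u_1 = 0  (should be 0).
Check: (v - proj_W(v)) · u_2 = 0  (should be 0).
Result: proj_W(v) = (35/17, 50/17, -10/17).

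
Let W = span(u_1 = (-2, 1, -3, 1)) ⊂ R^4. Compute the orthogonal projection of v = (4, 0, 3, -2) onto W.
proj_W(v) = (38/15, -19/15, 19/5, -19/15)

Set up U = [u_1 | ... | u_1] ∈ R^(4×1). The projector onto W = col(U) is P = U (U^T U)^(-1) U^T.
Compute U^T U =
  [15],
and U^T v = (-19).
Solve U^T U · c = U^T v for the coefficients: c = (-19/15). The projection is proj_W(v) = U c.
Check: (v - proj_W(v)) · u_1 = 0  (should be 0).
Result: proj_W(v) = (38/15, -19/15, 19/5, -19/15).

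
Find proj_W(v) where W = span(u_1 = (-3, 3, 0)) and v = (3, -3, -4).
proj_W(v) = (3, -3, 0)

Set up U = [u_1 | ... | u_1] ∈ R^(3×1). The projector onto W = col(U) is P = U (U^T U)^(-1) U^T.
Compute U^T U =
  [18],
and U^T v = (-18).
Solve U^T U · c = U^T v for the coefficients: c = (-1). The projection is proj_W(v) = U c.
Check: (v - proj_W(v)) · u_1 = 0  (should be 0).
Result: proj_W(v) = (3, -3, 0).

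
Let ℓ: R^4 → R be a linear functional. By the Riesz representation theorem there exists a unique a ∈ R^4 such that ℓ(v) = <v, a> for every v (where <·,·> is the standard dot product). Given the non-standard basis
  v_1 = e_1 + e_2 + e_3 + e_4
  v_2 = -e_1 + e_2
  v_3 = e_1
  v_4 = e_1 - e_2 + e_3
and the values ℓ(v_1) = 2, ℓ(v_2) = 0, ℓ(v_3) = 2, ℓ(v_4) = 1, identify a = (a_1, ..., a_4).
a = (2, 2, 1, -3)

Write a = (a_1, ..., a_4) in the standard basis. For each basis vector v_i, ℓ(v_i) = <v_i, a> is a linear equation in the a_j's. Collect the n equations into a matrix system V a = ℓ, where row i of V is v_i (expressed in the standard basis). Since V is invertible (lower-triangular with 1s on the diagonal, up to permutation), solve by back-substitution:
  V =
[[1, 1, 1, 1],
 [-1, 1, 0, 0],
 [1, 0, 0, 0],
 [1, -1, 1, 0]]
  V a = (2, 0, 2, 1)
Solving gives a = (2, 2, 1, -3).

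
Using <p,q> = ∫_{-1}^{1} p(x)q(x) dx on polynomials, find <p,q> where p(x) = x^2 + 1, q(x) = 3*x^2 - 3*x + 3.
<p,q> = 56/5

Expand the product: p(x)·q(x) = 3*x^4 - 3*x^3 + 6*x^2 - 3*x + 3.
∫_{-1}^{1} of each monomial x^k gives [2/(k+1) if k even, 0 if k odd]. Integrating term-by-term (or equivalently evaluating the antiderivative F(x) = 3*x^5/5 - 3*x^4/4 + 2*x^3 - 3*x^2/2 + 3*x at the endpoints):
  F(1) − F(−1) = 67/20 − (-157/20) = 56/5.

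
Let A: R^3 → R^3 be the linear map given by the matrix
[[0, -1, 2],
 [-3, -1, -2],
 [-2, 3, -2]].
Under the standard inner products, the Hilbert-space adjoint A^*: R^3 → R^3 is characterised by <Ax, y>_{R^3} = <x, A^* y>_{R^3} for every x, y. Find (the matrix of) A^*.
A^* = A^T =
[[0, -3, -2],
 [-1, -1, 3],
 [2, -2, -2]]

For real matrices with standard dot products, the defining identity <Ax, y> = <x, A^* y> gives (Ax)^T y = x^T (A^*) y, i.e. x^T A^T y = x^T (A^*) y. Since this holds for all x, y, we must have A^* = A^T. Therefore
A^* =
[[0, -3, -2],
 [-1, -1, 3],
 [2, -2, -2]].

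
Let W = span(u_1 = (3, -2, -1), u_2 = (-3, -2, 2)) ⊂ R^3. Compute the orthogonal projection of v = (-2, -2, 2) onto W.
proj_W(v) = (-46/21, -44/21, 34/21)

Set up U = [u_1 | ... | u_2] ∈ R^(3×2). The projector onto W = col(U) is P = U (U^T U)^(-1) U^T.
Compute U^T U =
  [14, -7]
  [-7, 17],
and U^T v = (-4, 14).
Solve U^T U · c = U^T v for the coefficients: c = (10/63, 8/9). The projection is proj_W(v) = U c.
Check: (v - proj_W(v)) · u_1 = 0  (should be 0).
Check: (v - proj_W(v)) · u_2 = 0  (should be 0).
Result: proj_W(v) = (-46/21, -44/21, 34/21).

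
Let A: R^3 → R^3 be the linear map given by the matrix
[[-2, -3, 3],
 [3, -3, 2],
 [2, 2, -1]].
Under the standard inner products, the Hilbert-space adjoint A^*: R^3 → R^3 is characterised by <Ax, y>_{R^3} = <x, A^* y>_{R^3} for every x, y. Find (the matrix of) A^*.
A^* = A^T =
[[-2, 3, 2],
 [-3, -3, 2],
 [3, 2, -1]]

For real matrices with standard dot products, the defining identity <Ax, y> = <x, A^* y> gives (Ax)^T y = x^T (A^*) y, i.e. x^T A^T y = x^T (A^*) y. Since this holds for all x, y, we must have A^* = A^T. Therefore
A^* =
[[-2, 3, 2],
 [-3, -3, 2],
 [3, 2, -1]].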